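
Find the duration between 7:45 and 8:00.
From 7:45 to 8:00:
(8 x 60 + 0) - (7 x 60 + 45) = 480 - 465 = 15 minutes
= 15 minutes

Final answer: 15 minutes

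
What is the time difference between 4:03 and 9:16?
From 4:03 to 9:16:
(9 x 60 + 16) - (4 x 60 + 3) = 556 - 243 = 313 minutes
= 5 hours and 13 minutes

Final answer: 5 hours and 13 minutes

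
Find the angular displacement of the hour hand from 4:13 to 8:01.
The hour hand moves 0.5 degrees per minute.
Time elapsed: 8:01 - 4:13 = 228 minutes
Angular displacement: 228 x 0.5 = 114 degrees

Final answer: 114 degrees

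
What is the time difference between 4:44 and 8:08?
From 4:44 to 8:08:
(8 x 60 + 8) - (4 x 60 + 44) = 488 - 284 = 204 minutes
= 3 hours and 24 minutes

Final answer: 3 hours and 24 minutes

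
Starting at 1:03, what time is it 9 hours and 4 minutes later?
Starting time: 1:03
Adding 4 minutes to 3 minutes: 3 + 4 = 7 minutes
Adding 9 hours: 1 + 9 = 10
Final time: 10:07

Final answer: 10:07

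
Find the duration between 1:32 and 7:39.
From 1:32 to 7:39:
(7 x 60 + 39) - (1 x 60 + 32) = 459 - 92 = 367 minutes
= 6 hours and 7 minutes

Final answer: 6 hours and 7 minutes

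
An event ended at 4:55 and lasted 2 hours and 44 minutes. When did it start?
Starting time: 4:55 = 295 total minutes past 12:00
Subtracting: 2 hours and 44 minutes = 164 minutes
295 - 164 = 131 minutes
= 2 hours and 11 minutes past 12:00 = 2:11

Final answer: 2:11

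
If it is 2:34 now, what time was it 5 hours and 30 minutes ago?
Starting time: 2:34 = 154 total minutes past 12:00
Subtracting: 5 hours and 30 minutes = 330 minutes
154 - 330 = -176 (negative, add 12 hours = 720) = 544 minutes
= 9 hours and 4 minutes past 12:00 = 9:04

Final answer: 9:04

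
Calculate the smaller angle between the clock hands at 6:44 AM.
Hour hand position: 6 x 30 + 44 x 0.5 = 202 degrees
Minute hand position: 44 x 6 = 264 degrees
Difference: |202 - 264| = 62 degrees
The angle between the hands is 62 degrees

Final answer: 62 degrees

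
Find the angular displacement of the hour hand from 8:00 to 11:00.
The hour hand moves 0.5 degrees per minute.
Time elapsed: 11:00 - 8:00 = 180 minutes
Angular displacement: 180 x 0.5 = 90 degrees

Final answer: 90 degrees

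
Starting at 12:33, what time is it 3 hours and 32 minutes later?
Starting time: 12:33
Adding 32 minutes to 33 minutes: 33 + 32 = 65 minutes = 1 hour and 5 minutes
Adding 3 hours: 12 + 3 + 1 (carry) = 16 - 12 = 4
Final time: 4:05

Final answer: 4:05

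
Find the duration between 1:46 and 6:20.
From 1:46 to 6:20:
(6 x 60 + 20) - (1 x 60 + 46) = 380 - 106 = 274 minutes
= 4 hours and 34 minutes

Final answer: 4 hours and 34 minutes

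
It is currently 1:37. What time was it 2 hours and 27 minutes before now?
Starting time: 1:37 = 97 total minutes past 12:00
Subtracting: 2 hours and 27 minutes = 147 minutes
97 - 147 = -50 (negative, add 12 hours = 720) = 670 minutes
= 11 hours and 10 minutes past 12:00 = 11:10

Final answer: 11:10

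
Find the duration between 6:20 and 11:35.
From 6:20 to 11:35:
(11 x 60 + 35) - (6 x 60 + 20) = 695 - 380 = 315 minutes
= 5 hours and 15 minutes

Final answer: 5 hours and 15 minutes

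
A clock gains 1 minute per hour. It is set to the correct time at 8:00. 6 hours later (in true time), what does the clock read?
For every 60 true minutes, the faulty clock advances 60 + 1 = 61 minutes.
True elapsed: 6 hours = 360 minutes.
Faulty clock advances: 360 x 61/60 = 366 minutes (drift: 6 minutes ahead).
Shown time: 8:00 + 366 minutes = 2:06.

Final answer: 2:06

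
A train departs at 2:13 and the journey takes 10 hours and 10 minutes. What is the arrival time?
Starting time: 2:13
Adding 10 minutes to 13 minutes: 13 + 10 = 23 minutes
Adding 10 hours: 2 + 10 = 12
Final time: 12:23

Final answer: 12:23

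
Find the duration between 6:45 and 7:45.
From 6:45 to 7:45:
(7 x 60 + 45) - (6 x 60 + 45) = 465 - 405 = 60 minutes
= 1 hour

Final answer: 1 hour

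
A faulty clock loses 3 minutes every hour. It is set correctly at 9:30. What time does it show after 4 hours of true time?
For every 60 true minutes, the faulty clock advances 60 - 3 = 57 minutes.
True elapsed: 4 hours = 240 minutes.
Faulty clock advances: 240 x 57/60 = 228 minutes (drift: 12 minutes behind).
Shown time: 9:30 + 228 minutes = 1:18.

Final answer: 1:18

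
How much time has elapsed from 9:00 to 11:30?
From 9:00 to 11:30:
(11 x 60 + 30) - (9 x 60 + 0) = 690 - 540 = 150 minutes
= 2 hours and 30 minutes

Final answer: 2 hours and 30 minutes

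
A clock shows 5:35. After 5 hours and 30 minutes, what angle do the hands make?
First find the time 5 hours and 30 minutes after 5:35.
Total minutes: 5 x 60 + 35 + 5 x 60 + 30 = 665.
665 mod 720 = 665 minutes = 11:05.
Now compute the angle at 11:05:
Hour hand: 11 x 30 + 5 x 0.5 = 332.5 degrees
Minute hand: 5 x 6 = 30 degrees
Difference: |332.5 - 30| = 302.5 degrees
Smaller angle: 360 - 302.5 = 57.5 degrees

Final answer: 57.5 degrees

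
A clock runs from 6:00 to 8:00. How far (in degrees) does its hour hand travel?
The hour hand moves 0.5 degrees per minute.
Time elapsed: 8:00 - 6:00 = 120 minutes
Angular displacement: 120 x 0.5 = 60 degrees

Final answer: 60 degrees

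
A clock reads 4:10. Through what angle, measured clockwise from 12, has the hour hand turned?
The hour hand moves 30 degrees per hour and 0.5 degrees per minute.
At 4:10: (4) x 30 + 10 x 0.5 = 120 + 5 = 125 degrees

Final answer: 125 degrees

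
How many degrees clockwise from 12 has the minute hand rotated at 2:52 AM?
The minute hand moves 6 degrees per minute.
At 2:52: 52 x 6 = 312 degrees

Final answer: 312 degrees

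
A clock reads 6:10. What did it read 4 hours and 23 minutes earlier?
Starting time: 6:10 = 370 total minutes past 12:00
Subtracting: 4 hours and 23 minutes = 263 minutes
370 - 263 = 107 minutes
= 1 hour and 47 minutes past 12:00 = 1:47

Final answer: 1:47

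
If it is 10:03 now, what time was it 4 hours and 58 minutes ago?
Starting time: 10:03 = 603 total minutes past 12:00
Subtracting: 4 hours and 58 minutes = 298 minutes
603 - 298 = 305 minutes
= 5 hours and 5 minutes past 12:00 = 5:05

Final answer: 5:05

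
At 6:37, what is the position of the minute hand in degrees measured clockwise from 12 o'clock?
The minute hand moves 6 degrees per minute.
At 6:37: 37 x 6 = 222 degrees

Final answer: 222 degrees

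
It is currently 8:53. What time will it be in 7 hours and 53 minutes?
Starting time: 8:53
Adding 53 minutes to 53 minutes: 53 + 53 = 106 minutes = 1 hour and 46 minutes
Adding 7 hours: 8 + 7 + 1 (carry) = 16 - 12 = 4
Final time: 4:46

Final answer: 4:46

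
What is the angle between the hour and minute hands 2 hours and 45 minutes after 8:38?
First find the time 2 hours and 45 minutes after 8:38.
Total minutes: 8 x 60 + 38 + 2 x 60 + 45 = 683.
683 mod 720 = 683 minutes = 11:23.
Now compute the angle at 11:23:
Hour hand: 11 x 30 + 23 x 0.5 = 341.5 degrees
Minute hand: 23 x 6 = 138 degrees
Difference: |341.5 - 138| = 203.5 degrees
Smaller angle: 360 - 203.5 = 156.5 degrees

Final answer: 156.5 degrees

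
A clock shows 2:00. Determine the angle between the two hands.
Hour hand position: 2 x 30 + 0 x 0.5 = 60 degrees
Minute hand position: 0 x 6 = 0 degrees
Difference: |60 - 0| = 60 degrees
The angle between the hands is 60 degrees

Final answer: 60 degrees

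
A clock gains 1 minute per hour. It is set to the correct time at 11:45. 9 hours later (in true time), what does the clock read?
For every 60 true minutes, the faulty clock advances 60 + 1 = 61 minutes.
True elapsed: 9 hours = 540 minutes.
Faulty clock advances: 540 x 61/60 = 549 minutes (drift: 9 minutes ahead).
Shown time: 11:45 + 549 minutes = 8:54.

Final answer: 8:54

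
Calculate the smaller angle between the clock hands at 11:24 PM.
Hour hand position: 11 x 30 + 24 x 0.5 = 342 degrees
Minute hand position: 24 x 6 = 144 degrees
Difference: |342 - 144| = 198 degrees
Since 198 > 180, the smaller angle is 360 - 198 = 162 degrees

Final answer: 162 degrees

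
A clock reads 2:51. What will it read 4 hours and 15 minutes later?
Starting time: 2:51
Adding 15 minutes to 51 minutes: 51 + 15 = 66 minutes = 1 hour and 6 minutes
Adding 4 hours: 2 + 4 + 1 (carry) = 7
Final time: 7:06

Final answer: 7:06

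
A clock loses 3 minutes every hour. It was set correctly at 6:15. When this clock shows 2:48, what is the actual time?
For every 60 true minutes, the faulty clock advances 57 minutes, so 1 faulty-clock minute corresponds to 60/57 true minutes.
From 6:15 to 2:48 on the faulty dial is 513 minutes.
True elapsed: 513 x 60/57 = 540 minutes = 9 hours.
True time: 6:15 + 9 hours = 3:15.

Final answer: 3:15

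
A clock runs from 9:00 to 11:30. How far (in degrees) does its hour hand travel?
The hour hand moves 0.5 degrees per minute.
Time elapsed: 11:30 - 9:00 = 150 minutes
Angular displacement: 150 x 0.5 = 75 degrees

Final answer: 75 degrees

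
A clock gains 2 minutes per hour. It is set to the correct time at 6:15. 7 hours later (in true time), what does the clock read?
For every 60 true minutes, the faulty clock advances 60 + 2 = 62 minutes.
True elapsed: 7 hours = 420 minutes.
Faulty clock advances: 420 x 62/60 = 434 minutes (drift: 14 minutes ahead).
Shown time: 6:15 + 434 minutes = 1:29.

Final answer: 1:29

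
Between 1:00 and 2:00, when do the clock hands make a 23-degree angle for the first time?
At t minutes past 1:00, the hour hand is at 30 x 1 + 0.5t degrees and the minute hand is at 6t degrees.
The smaller angle between them is 23 degrees when |30H - 5.5t| = 23 or |30H - 5.5t| = 337.
With H = 1, solve 30 x 1 - 5.5t = +/- target for each target:
  t = (30 x 1 - 23) / 5.5 = 1.27
  t = (30 x 1 + 23) / 5.5 = 9.64
  t = (30 x 1 - 337) / 5.5 = -55.82 (outside (0, 60))
  t = (30 x 1 + 337) / 5.5 = 66.73 (outside (0, 60))
Valid solutions in (0, 60): {1.27, 9.64} minutes.
The first occurrence is t = 1.27 minutes.
The hands form a 23-degree angle at 1.27 minutes past 1:00.

Final answer: 1.27 minutes past 1:00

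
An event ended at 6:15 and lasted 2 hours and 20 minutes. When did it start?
Starting time: 6:15 = 375 total minutes past 12:00
Subtracting: 2 hours and 20 minutes = 140 minutes
375 - 140 = 235 minutes
= 3 hours and 55 minutes past 12:00 = 3:55

Final answer: 3:55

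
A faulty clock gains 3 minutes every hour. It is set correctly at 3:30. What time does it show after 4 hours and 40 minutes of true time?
For every 60 true minutes, the faulty clock advances 60 + 3 = 63 minutes.
True elapsed: 4 hours and 40 minutes = 280 minutes.
Faulty clock advances: 280 x 63/60 = 294 minutes (drift: 14 minutes ahead).
Shown time: 3:30 + 294 minutes = 8:24.

Final answer: 8:24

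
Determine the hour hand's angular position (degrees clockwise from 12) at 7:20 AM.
The hour hand moves 30 degrees per hour and 0.5 degrees per minute.
At 7:20: (7) x 30 + 20 x 0.5 = 210 + 10 = 220 degrees

Final answer: 220 degrees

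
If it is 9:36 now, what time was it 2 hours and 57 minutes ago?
Starting time: 9:36 = 576 total minutes past 12:00
Subtracting: 2 hours and 57 minutes = 177 minutes
576 - 177 = 399 minutes
= 6 hours and 39 minutes past 12:00 = 6:39

Final answer: 6:39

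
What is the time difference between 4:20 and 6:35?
From 4:20 to 6:35:
(6 x 60 + 35) - (4 x 60 + 20) = 395 - 260 = 135 minutes
= 2 hours and 15 minutes

Final answer: 2 hours and 15 minutes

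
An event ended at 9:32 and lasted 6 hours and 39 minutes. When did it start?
Starting time: 9:32 = 572 total minutes past 12:00
Subtracting: 6 hours and 39 minutes = 399 minutes
572 - 399 = 173 minutes
= 2 hours and 53 minutes past 12:00 = 2:53

Final answer: 2:53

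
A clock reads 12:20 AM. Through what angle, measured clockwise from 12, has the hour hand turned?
The hour hand moves 30 degrees per hour and 0.5 degrees per minute.
At 12:20: (0) x 30 + 20 x 0.5 = 0 + 10 = 10 degrees

Final answer: 10 degrees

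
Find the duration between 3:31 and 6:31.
From 3:31 to 6:31:
(6 x 60 + 31) - (3 x 60 + 31) = 391 - 211 = 180 minutes
= 3 hours

Final answer: 3 hours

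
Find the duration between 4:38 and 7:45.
From 4:38 to 7:45:
(7 x 60 + 45) - (4 x 60 + 38) = 465 - 278 = 187 minutes
= 3 hours and 7 minutes

Final answer: 3 hours and 7 minutes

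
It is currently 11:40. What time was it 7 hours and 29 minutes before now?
Starting time: 11:40 = 700 total minutes past 12:00
Subtracting: 7 hours and 29 minutes = 449 minutes
700 - 449 = 251 minutes
= 4 hours and 11 minutes past 12:00 = 4:11

Final answer: 4:11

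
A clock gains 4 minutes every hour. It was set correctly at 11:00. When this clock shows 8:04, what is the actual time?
For every 60 true minutes, the faulty clock advances 64 minutes, so 1 faulty-clock minute corresponds to 60/64 true minutes.
From 11:00 to 8:04 on the faulty dial is 544 minutes.
True elapsed: 544 x 60/64 = 510 minutes = 8 hours and 30 minutes.
True time: 11:00 + 8 hours and 30 minutes = 7:30.

Final answer: 7:30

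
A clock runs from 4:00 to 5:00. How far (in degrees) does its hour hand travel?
The hour hand moves 0.5 degrees per minute.
Time elapsed: 5:00 - 4:00 = 60 minutes
Angular displacement: 60 x 0.5 = 30 degrees

Final answer: 30 degrees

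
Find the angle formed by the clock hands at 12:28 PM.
Hour hand position: 0 x 30 + 28 x 0.5 = 14 degrees
Minute hand position: 28 x 6 = 168 degrees
Difference: |14 - 168| = 154 degrees
The angle between the hands is 154 degrees

Final answer: 154 degrees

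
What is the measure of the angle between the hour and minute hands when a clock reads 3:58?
Hour hand position: 3 x 30 + 58 x 0.5 = 119 degrees
Minute hand position: 58 x 6 = 348 degrees
Difference: |119 - 348| = 229 degrees
Since 229 > 180, the smaller angle is 360 - 229 = 131 degrees

Final answer: 131 degrees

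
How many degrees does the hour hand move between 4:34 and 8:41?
The hour hand moves 0.5 degrees per minute.
Time elapsed: 8:41 - 4:34 = 247 minutes
Angular displacement: 247 x 0.5 = 123.5 degrees

Final answer: 123.5 degrees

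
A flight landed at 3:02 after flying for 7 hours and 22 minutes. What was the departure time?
Starting time: 3:02 = 182 total minutes past 12:00
Subtracting: 7 hours and 22 minutes = 442 minutes
182 - 442 = -260 (negative, add 12 hours = 720) = 460 minutes
= 7 hours and 40 minutes past 12:00 = 7:40

Final answer: 7:40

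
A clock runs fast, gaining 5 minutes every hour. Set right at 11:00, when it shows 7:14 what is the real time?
For every 60 true minutes, the faulty clock advances 65 minutes, so 1 faulty-clock minute corresponds to 60/65 true minutes.
From 11:00 to 7:14 on the faulty dial is 494 minutes.
True elapsed: 494 x 60/65 = 456 minutes = 7 hours and 36 minutes.
True time: 11:00 + 7 hours and 36 minutes = 6:36.

Final answer: 6:36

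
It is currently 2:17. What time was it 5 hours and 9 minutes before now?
Starting time: 2:17 = 137 total minutes past 12:00
Subtracting: 5 hours and 9 minutes = 309 minutes
137 - 309 = -172 (negative, add 12 hours = 720) = 548 minutes
= 9 hours and 8 minutes past 12:00 = 9:08

Final answer: 9:08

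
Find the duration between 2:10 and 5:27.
From 2:10 to 5:27:
(5 x 60 + 27) - (2 x 60 + 10) = 327 - 130 = 197 minutes
= 3 hours and 17 minutes

Final answer: 3 hours and 17 minutes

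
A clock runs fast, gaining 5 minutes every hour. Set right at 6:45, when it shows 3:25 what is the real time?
For every 60 true minutes, the faulty clock advances 65 minutes, so 1 faulty-clock minute corresponds to 60/65 true minutes.
From 6:45 to 3:25 on the faulty dial is 520 minutes.
True elapsed: 520 x 60/65 = 480 minutes = 8 hours.
True time: 6:45 + 8 hours = 2:45.

Final answer: 2:45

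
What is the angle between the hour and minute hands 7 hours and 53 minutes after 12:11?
First find the time 7 hours and 53 minutes after 12:11.
Total minutes: 12 x 60 + 11 + 7 x 60 + 53 = 1204.
1204 mod 720 = 484 minutes = 8:04.
Now compute the angle at 8:04:
Hour hand: 8 x 30 + 4 x 0.5 = 242 degrees
Minute hand: 4 x 6 = 24 degrees
Difference: |242 - 24| = 218 degrees
Smaller angle: 360 - 218 = 142 degrees

Final answer: 142 degrees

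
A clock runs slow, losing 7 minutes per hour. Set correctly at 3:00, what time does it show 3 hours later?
For every 60 true minutes, the faulty clock advances 60 - 7 = 53 minutes.
True elapsed: 3 hours = 180 minutes.
Faulty clock advances: 180 x 53/60 = 159 minutes (drift: 21 minutes behind).
Shown time: 3:00 + 159 minutes = 5:39.

Final answer: 5:39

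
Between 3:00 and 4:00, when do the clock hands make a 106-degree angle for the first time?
At t minutes past 3:00, the hour hand is at 30 x 3 + 0.5t degrees and the minute hand is at 6t degrees.
The smaller angle between them is 106 degrees when |30H - 5.5t| = 106 or |30H - 5.5t| = 254.
With H = 3, solve 30 x 3 - 5.5t = +/- target for each target:
  t = (30 x 3 - 106) / 5.5 = -2.91 (outside (0, 60))
  t = (30 x 3 + 106) / 5.5 = 35.64
  t = (30 x 3 - 254) / 5.5 = -29.82 (outside (0, 60))
  t = (30 x 3 + 254) / 5.5 = 62.55 (outside (0, 60))
Valid solutions in (0, 60): {35.64} minutes.
The first occurrence is t = 35.64 minutes.
The hands form a 106-degree angle at 35.64 minutes past 3:00.

Final answer: 35.64 minutes past 3:00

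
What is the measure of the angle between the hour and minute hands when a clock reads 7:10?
Hour hand position: 7 x 30 + 10 x 0.5 = 215 degrees
Minute hand position: 10 x 6 = 60 degrees
Difference: |215 - 60| = 155 degrees
The angle between the hands is 155 degrees

Final answer: 155 degrees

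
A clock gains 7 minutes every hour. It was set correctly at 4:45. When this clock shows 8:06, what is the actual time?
For every 60 true minutes, the faulty clock advances 67 minutes, so 1 faulty-clock minute corresponds to 60/67 true minutes.
From 4:45 to 8:06 on the faulty dial is 201 minutes.
True elapsed: 201 x 60/67 = 180 minutes = 3 hours.
True time: 4:45 + 3 hours = 7:45.

Final answer: 7:45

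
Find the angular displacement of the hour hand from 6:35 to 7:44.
The hour hand moves 0.5 degrees per minute.
Time elapsed: 7:44 - 6:35 = 69 minutes
Angular displacement: 69 x 0.5 = 34.5 degrees

Final answer: 34.5 degrees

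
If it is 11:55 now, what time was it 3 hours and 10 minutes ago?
Starting time: 11:55 = 715 total minutes past 12:00
Subtracting: 3 hours and 10 minutes = 190 minutes
715 - 190 = 525 minutes
= 8 hours and 45 minutes past 12:00 = 8:45

Final answer: 8:45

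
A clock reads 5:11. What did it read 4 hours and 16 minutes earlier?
Starting time: 5:11 = 311 total minutes past 12:00
Subtracting: 4 hours and 16 minutes = 256 minutes
311 - 256 = 55 minutes
= 55 minutes past 12:00 = 12:55

Final answer: 12:55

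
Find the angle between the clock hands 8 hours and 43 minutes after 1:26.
First find the time 8 hours and 43 minutes after 1:26.
Total minutes: 1 x 60 + 26 + 8 x 60 + 43 = 609.
609 mod 720 = 609 minutes = 10:09.
Now compute the angle at 10:09:
Hour hand: 10 x 30 + 9 x 0.5 = 304.5 degrees
Minute hand: 9 x 6 = 54 degrees
Difference: |304.5 - 54| = 250.5 degrees
Smaller angle: 360 - 250.5 = 109.5 degrees

Final answer: 109.5 degrees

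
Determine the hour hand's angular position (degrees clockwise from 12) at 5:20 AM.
The hour hand moves 30 degrees per hour and 0.5 degrees per minute.
At 5:20: (5) x 30 + 20 x 0.5 = 150 + 10 = 160 degrees

Final answer: 160 degrees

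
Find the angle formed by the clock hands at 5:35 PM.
Hour hand position: 5 x 30 + 35 x 0.5 = 167.5 degrees
Minute hand position: 35 x 6 = 210 degrees
Difference: |167.5 - 210| = 42.5 degrees
The angle between the hands is 42.5 degrees

Final answer: 42.5 degrees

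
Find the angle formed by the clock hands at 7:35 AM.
Hour hand position: 7 x 30 + 35 x 0.5 = 227.5 degrees
Minute hand position: 35 x 6 = 210 degrees
Difference: |227.5 - 210| = 17.5 degrees
The angle between the hands is 17.5 degrees

Final answer: 17.5 degrees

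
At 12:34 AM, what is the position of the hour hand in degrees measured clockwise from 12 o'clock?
The hour hand moves 30 degrees per hour and 0.5 degrees per minute.
At 12:34: (0) x 30 + 34 x 0.5 = 0 + 17 = 17 degrees

Final answer: 17 degrees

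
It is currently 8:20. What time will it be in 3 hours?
Starting time: 8:20
Adding 0 minutes to 20 minutes: 20 + 0 = 20 minutes
Adding 3 hours: 8 + 3 = 11
Final time: 11:20

Final answer: 11:20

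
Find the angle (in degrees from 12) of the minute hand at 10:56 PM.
The minute hand moves 6 degrees per minute.
At 10:56: 56 x 6 = 336 degrees

Final answer: 336 degrees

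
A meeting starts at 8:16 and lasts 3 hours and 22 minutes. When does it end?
Starting time: 8:16
Adding 22 minutes to 16 minutes: 16 + 22 = 38 minutes
Adding 3 hours: 8 + 3 = 11
Final time: 11:38

Final answer: 11:38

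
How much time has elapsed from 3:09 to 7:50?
From 3:09 to 7:50:
(7 x 60 + 50) - (3 x 60 + 9) = 470 - 189 = 281 minutes
= 4 hours and 41 minutes

Final answer: 4 hours and 41 minutes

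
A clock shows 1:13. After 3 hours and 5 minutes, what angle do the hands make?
First find the time 3 hours and 5 minutes after 1:13.
Total minutes: 1 x 60 + 13 + 3 x 60 + 5 = 258.
258 mod 720 = 258 minutes = 4:18.
Now compute the angle at 4:18:
Hour hand: 4 x 30 + 18 x 0.5 = 129 degrees
Minute hand: 18 x 6 = 108 degrees
Difference: |129 - 108| = 21 degrees
The angle is 21 degrees

Final answer: 21 degrees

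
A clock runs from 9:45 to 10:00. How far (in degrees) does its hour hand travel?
The hour hand moves 0.5 degrees per minute.
Time elapsed: 10:00 - 9:45 = 15 minutes
Angular displacement: 15 x 0.5 = 7.5 degrees

Final answer: 7.5 degrees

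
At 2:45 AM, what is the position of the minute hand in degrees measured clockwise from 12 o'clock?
The minute hand moves 6 degrees per minute.
At 2:45: 45 x 6 = 270 degrees

Final answer: 270 degrees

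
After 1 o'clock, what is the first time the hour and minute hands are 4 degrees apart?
At t minutes past 1:00, the hour hand is at 30 x 1 + 0.5t degrees and the minute hand is at 6t degrees.
The smaller angle between them is 4 degrees when |30H - 5.5t| = 4 or |30H - 5.5t| = 356.
With H = 1, solve 30 x 1 - 5.5t = +/- target for each target:
  t = (30 x 1 - 4) / 5.5 = 4.73
  t = (30 x 1 + 4) / 5.5 = 6.18
  t = (30 x 1 - 356) / 5.5 = -59.27 (outside (0, 60))
  t = (30 x 1 + 356) / 5.5 = 70.18 (outside (0, 60))
Valid solutions in (0, 60): {4.73, 6.18} minutes.
The first occurrence is t = 4.73 minutes.
The hands form a 4-degree angle at 4.73 minutes past 1:00.

Final answer: 4.73 minutes past 1:00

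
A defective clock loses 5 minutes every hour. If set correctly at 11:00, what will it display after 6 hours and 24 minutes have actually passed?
For every 60 true minutes, the faulty clock advances 60 - 5 = 55 minutes.
True elapsed: 6 hours and 24 minutes = 384 minutes.
Faulty clock advances: 384 x 55/60 = 352 minutes (drift: 32 minutes behind).
Shown time: 11:00 + 352 minutes = 4:52.

Final answer: 4:52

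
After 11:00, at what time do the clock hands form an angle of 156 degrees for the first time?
At t minutes past 11:00, the hour hand is at 30 x 11 + 0.5t degrees and the minute hand is at 6t degrees.
The smaller angle between them is 156 degrees when |30H - 5.5t| = 156 or |30H - 5.5t| = 204.
With H = 11, solve 30 x 11 - 5.5t = +/- target for each target:
  t = (30 x 11 - 156) / 5.5 = 31.64
  t = (30 x 11 + 156) / 5.5 = 88.36 (outside (0, 60))
  t = (30 x 11 - 204) / 5.5 = 22.91
  t = (30 x 11 + 204) / 5.5 = 97.09 (outside (0, 60))
Valid solutions in (0, 60): {22.91, 31.64} minutes.
The first occurrence is t = 22.91 minutes.
The hands form a 156-degree angle at 22.91 minutes past 11:00.

Final answer: 22.91 minutes past 11:00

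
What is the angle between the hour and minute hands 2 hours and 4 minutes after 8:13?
First find the time 2 hours and 4 minutes after 8:13.
Total minutes: 8 x 60 + 13 + 2 x 60 + 4 = 617.
617 mod 720 = 617 minutes = 10:17.
Now compute the angle at 10:17:
Hour hand: 10 x 30 + 17 x 0.5 = 308.5 degrees
Minute hand: 17 x 6 = 102 degrees
Difference: |308.5 - 102| = 206.5 degrees
Smaller angle: 360 - 206.5 = 153.5 degrees

Final answer: 153.5 degrees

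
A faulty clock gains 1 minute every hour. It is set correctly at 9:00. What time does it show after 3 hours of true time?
For every 60 true minutes, the faulty clock advances 60 + 1 = 61 minutes.
True elapsed: 3 hours = 180 minutes.
Faulty clock advances: 180 x 61/60 = 183 minutes (drift: 3 minutes ahead).
Shown time: 9:00 + 183 minutes = 12:03.

Final answer: 12:03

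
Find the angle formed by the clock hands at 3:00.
Hour hand position: 3 x 30 + 0 x 0.5 = 90 degrees
Minute hand position: 0 x 6 = 0 degrees
Difference: |90 - 0| = 90 degrees
The angle between the hands is 90 degrees

Final answer: 90 degrees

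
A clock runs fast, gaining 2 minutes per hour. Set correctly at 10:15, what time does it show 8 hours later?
For every 60 true minutes, the faulty clock advances 60 + 2 = 62 minutes.
True elapsed: 8 hours = 480 minutes.
Faulty clock advances: 480 x 62/60 = 496 minutes (drift: 16 minutes ahead).
Shown time: 10:15 + 496 minutes = 6:31.

Final answer: 6:31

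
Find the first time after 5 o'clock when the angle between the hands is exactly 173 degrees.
At t minutes past 5:00, the hour hand is at 30 x 5 + 0.5t degrees and the minute hand is at 6t degrees.
The smaller angle between them is 173 degrees when |30H - 5.5t| = 173 or |30H - 5.5t| = 187.
With H = 5, solve 30 x 5 - 5.5t = +/- target for each target:
  t = (30 x 5 - 173) / 5.5 = -4.18 (outside (0, 60))
  t = (30 x 5 + 173) / 5.5 = 58.73
  t = (30 x 5 - 187) / 5.5 = -6.73 (outside (0, 60))
  t = (30 x 5 + 187) / 5.5 = 61.27 (outside (0, 60))
Valid solutions in (0, 60): {58.73} minutes.
The first occurrence is t = 58.73 minutes.
The hands form a 173-degree angle at 58.73 minutes past 5:00.

Final answer: 58.73 minutes past 5:00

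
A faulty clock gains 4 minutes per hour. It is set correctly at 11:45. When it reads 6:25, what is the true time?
For every 60 true minutes, the faulty clock advances 64 minutes, so 1 faulty-clock minute corresponds to 60/64 true minutes.
From 11:45 to 6:25 on the faulty dial is 400 minutes.
True elapsed: 400 x 60/64 = 375 minutes = 6 hours and 15 minutes.
True time: 11:45 + 6 hours and 15 minutes = 6:00.

Final answer: 6:00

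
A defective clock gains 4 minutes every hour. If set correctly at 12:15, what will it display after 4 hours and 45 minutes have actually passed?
For every 60 true minutes, the faulty clock advances 60 + 4 = 64 minutes.
True elapsed: 4 hours and 45 minutes = 285 minutes.
Faulty clock advances: 285 x 64/60 = 304 minutes (drift: 19 minutes ahead).
Shown time: 12:15 + 304 minutes = 5:19.

Final answer: 5:19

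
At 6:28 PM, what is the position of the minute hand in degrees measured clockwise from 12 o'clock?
The minute hand moves 6 degrees per minute.
At 6:28: 28 x 6 = 168 degrees

Final answer: 168 degrees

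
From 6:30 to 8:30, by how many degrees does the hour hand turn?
The hour hand moves 0.5 degrees per minute.
Time elapsed: 8:30 - 6:30 = 120 minutes
Angular displacement: 120 x 0.5 = 60 degrees

Final answer: 60 degrees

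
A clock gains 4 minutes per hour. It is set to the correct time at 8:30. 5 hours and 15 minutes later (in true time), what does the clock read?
For every 60 true minutes, the faulty clock advances 60 + 4 = 64 minutes.
True elapsed: 5 hours and 15 minutes = 315 minutes.
Faulty clock advances: 315 x 64/60 = 336 minutes (drift: 21 minutes ahead).
Shown time: 8:30 + 336 minutes = 2:06.

Final answer: 2:06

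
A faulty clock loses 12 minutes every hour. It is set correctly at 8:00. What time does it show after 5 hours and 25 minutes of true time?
For every 60 true minutes, the faulty clock advances 60 - 12 = 48 minutes.
True elapsed: 5 hours and 25 minutes = 325 minutes.
Faulty clock advances: 325 x 48/60 = 260 minutes (drift: 65 minutes behind).
Shown time: 8:00 + 260 minutes = 12:20.

Final answer: 12:20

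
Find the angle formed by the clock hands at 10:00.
Hour hand position: 10 x 30 + 0 x 0.5 = 300 degrees
Minute hand position: 0 x 6 = 0 degrees
Difference: |300 - 0| = 300 degrees
Since 300 > 180, the smaller angle is 360 - 300 = 60 degrees

Final answer: 60 degrees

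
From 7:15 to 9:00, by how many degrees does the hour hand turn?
The hour hand moves 0.5 degrees per minute.
Time elapsed: 9:00 - 7:15 = 105 minutes
Angular displacement: 105 x 0.5 = 52.5 degrees

Final answer: 52.5 degrees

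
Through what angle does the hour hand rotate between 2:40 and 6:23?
The hour hand moves 0.5 degrees per minute.
Time elapsed: 6:23 - 2:40 = 223 minutes
Angular displacement: 223 x 0.5 = 111.5 degrees

Final answer: 111.5 degrees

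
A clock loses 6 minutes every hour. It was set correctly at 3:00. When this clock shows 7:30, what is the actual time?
For every 60 true minutes, the faulty clock advances 54 minutes, so 1 faulty-clock minute corresponds to 60/54 true minutes.
From 3:00 to 7:30 on the faulty dial is 270 minutes.
True elapsed: 270 x 60/54 = 300 minutes = 5 hours.
True time: 3:00 + 5 hours = 8:00.

Final answer: 8:00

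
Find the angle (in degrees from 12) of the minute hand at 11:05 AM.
The minute hand moves 6 degrees per minute.
At 11:05: 5 x 6 = 30 degrees

Final answer: 30 degrees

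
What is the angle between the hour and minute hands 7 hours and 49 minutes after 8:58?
First find the time 7 hours and 49 minutes after 8:58.
Total minutes: 8 x 60 + 58 + 7 x 60 + 49 = 1007.
1007 mod 720 = 287 minutes = 4:47.
Now compute the angle at 4:47:
Hour hand: 4 x 30 + 47 x 0.5 = 143.5 degrees
Minute hand: 47 x 6 = 282 degrees
Difference: |143.5 - 282| = 138.5 degrees
The angle is 138.5 degrees

Final answer: 138.5 degrees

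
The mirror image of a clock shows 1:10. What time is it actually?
Reflection across the vertical (12-6) axis maps a hand at angle A degrees to (360 - A) degrees, which sends a reading of T minutes past 12:00 to (720 - T) minutes past 12:00.
Mirror reads 1:10 = 70 minutes past 12:00.
Actual time: (720 - 70) mod 720 = 650 minutes = 10:50.

Final answer: 10:50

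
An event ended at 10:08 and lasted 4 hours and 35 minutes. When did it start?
Starting time: 10:08 = 608 total minutes past 12:00
Subtracting: 4 hours and 35 minutes = 275 minutes
608 - 275 = 333 minutes
= 5 hours and 33 minutes past 12:00 = 5:33

Final answer: 5:33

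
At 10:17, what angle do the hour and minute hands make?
Hour hand position: 10 x 30 + 17 x 0.5 = 308.5 degrees
Minute hand position: 17 x 6 = 102 degrees
Difference: |308.5 - 102| = 206.5 degrees
Since 206.5 > 180, the smaller angle is 360 - 206.5 = 153.5 degrees

Final answer: 153.5 degrees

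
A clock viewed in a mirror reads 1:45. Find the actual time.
Reflection across the vertical (12-6) axis maps a hand at angle A degrees to (360 - A) degrees, which sends a reading of T minutes past 12:00 to (720 - T) minutes past 12:00.
Mirror reads 1:45 = 105 minutes past 12:00.
Actual time: (720 - 105) mod 720 = 615 minutes = 10:15.

Final answer: 10:15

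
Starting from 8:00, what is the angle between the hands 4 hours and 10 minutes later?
First find the time 4 hours and 10 minutes after 8:00.
Total minutes: 8 x 60 + 0 + 4 x 60 + 10 = 730.
730 mod 720 = 10 minutes = 12:10.
Now compute the angle at 12:10:
Hour hand: 0 x 30 + 10 x 0.5 = 5 degrees
Minute hand: 10 x 6 = 60 degrees
Difference: |5 - 60| = 55 degrees
The angle is 55 degrees

Final answer: 55 degrees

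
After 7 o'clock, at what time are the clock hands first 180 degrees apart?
For hands to be 180 degrees apart: |30H - 5.5t| = 180
With H = 7: t = (30 x 7 + 180)/5.5 = 70.91 or t = (30 x 7 - 180)/5.5 = 5.45
First valid solution (0 < t < 60): t = 5.45 minutes
The hands are opposite at 5.45 minutes past 7:00.

Final answer: 5.45 minutes past 7:00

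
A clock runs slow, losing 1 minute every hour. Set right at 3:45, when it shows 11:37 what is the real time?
For every 60 true minutes, the faulty clock advances 59 minutes, so 1 faulty-clock minute corresponds to 60/59 true minutes.
From 3:45 to 11:37 on the faulty dial is 472 minutes.
True elapsed: 472 x 60/59 = 480 minutes = 8 hours.
True time: 3:45 + 8 hours = 11:45.

Final answer: 11:45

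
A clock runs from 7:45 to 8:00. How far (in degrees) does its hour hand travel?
The hour hand moves 0.5 degrees per minute.
Time elapsed: 8:00 - 7:45 = 15 minutes
Angular displacement: 15 x 0.5 = 7.5 degrees

Final answer: 7.5 degrees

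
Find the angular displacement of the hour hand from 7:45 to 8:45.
The hour hand moves 0.5 degrees per minute.
Time elapsed: 8:45 - 7:45 = 60 minutes
Angular displacement: 60 x 0.5 = 30 degrees

Final answer: 30 degrees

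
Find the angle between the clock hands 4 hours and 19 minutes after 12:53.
First find the time 4 hours and 19 minutes after 12:53.
Total minutes: 12 x 60 + 53 + 4 x 60 + 19 = 1032.
1032 mod 720 = 312 minutes = 5:12.
Now compute the angle at 5:12:
Hour hand: 5 x 30 + 12 x 0.5 = 156 degrees
Minute hand: 12 x 6 = 72 degrees
Difference: |156 - 72| = 84 degrees
The angle is 84 degrees

Final answer: 84 degrees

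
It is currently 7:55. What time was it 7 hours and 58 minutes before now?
Starting time: 7:55 = 475 total minutes past 12:00
Subtracting: 7 hours and 58 minutes = 478 minutes
475 - 478 = -3 (negative, add 12 hours = 720) = 717 minutes
= 11 hours and 57 minutes past 12:00 = 11:57

Final answer: 11:57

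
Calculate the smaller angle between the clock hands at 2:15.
Hour hand position: 2 x 30 + 15 x 0.5 = 67.5 degrees
Minute hand position: 15 x 6 = 90 degrees
Difference: |67.5 - 90| = 22.5 degrees
The angle between the hands is 22.5 degrees

Final answer: 22.5 degrees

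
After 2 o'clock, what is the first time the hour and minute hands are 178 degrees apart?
At t minutes past 2:00, the hour hand is at 30 x 2 + 0.5t degrees and the minute hand is at 6t degrees.
The smaller angle between them is 178 degrees when |30H - 5.5t| = 178 or |30H - 5.5t| = 182.
With H = 2, solve 30 x 2 - 5.5t = +/- target for each target:
  t = (30 x 2 - 178) / 5.5 = -21.45 (outside (0, 60))
  t = (30 x 2 + 178) / 5.5 = 43.27
  t = (30 x 2 - 182) / 5.5 = -22.18 (outside (0, 60))
  t = (30 x 2 + 182) / 5.5 = 44
Valid solutions in (0, 60): {43.27, 44} minutes.
The first occurrence is t = 43.27 minutes.
The hands form a 178-degree angle at 43.27 minutes past 2:00.

Final answer: 43.27 minutes past 2:00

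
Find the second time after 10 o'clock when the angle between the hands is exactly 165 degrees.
At t minutes past 10:00, the hour hand is at 30 x 10 + 0.5t degrees and the minute hand is at 6t degrees.
The smaller angle between them is 165 degrees when |30H - 5.5t| = 165 or |30H - 5.5t| = 195.
With H = 10, solve 30 x 10 - 5.5t = +/- target for each target:
  t = (30 x 10 - 165) / 5.5 = 24.55
  t = (30 x 10 + 165) / 5.5 = 84.55 (outside (0, 60))
  t = (30 x 10 - 195) / 5.5 = 19.09
  t = (30 x 10 + 195) / 5.5 = 90 (outside (0, 60))
Valid solutions in (0, 60): {19.09, 24.55} minutes.
The second occurrence is t = 24.55 minutes.
The hands form a 165-degree angle at 24.55 minutes past 10:00.

Final answer: 24.55 minutes past 10:00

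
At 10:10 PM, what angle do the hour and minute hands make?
Hour hand position: 10 x 30 + 10 x 0.5 = 305 degrees
Minute hand position: 10 x 6 = 60 degrees
Difference: |305 - 60| = 245 degrees
Since 245 > 180, the smaller angle is 360 - 245 = 115 degrees

Final answer: 115 degrees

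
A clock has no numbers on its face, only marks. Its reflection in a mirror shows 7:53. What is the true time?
Reflection across the vertical (12-6) axis maps a hand at angle A degrees to (360 - A) degrees, which sends a reading of T minutes past 12:00 to (720 - T) minutes past 12:00.
Mirror reads 7:53 = 473 minutes past 12:00.
Actual time: (720 - 473) mod 720 = 247 minutes = 4:07.

Final answer: 4:07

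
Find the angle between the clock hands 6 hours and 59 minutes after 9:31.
First find the time 6 hours and 59 minutes after 9:31.
Total minutes: 9 x 60 + 31 + 6 x 60 + 59 = 990.
990 mod 720 = 270 minutes = 4:30.
Now compute the angle at 4:30:
Hour hand: 4 x 30 + 30 x 0.5 = 135 degrees
Minute hand: 30 x 6 = 180 degrees
Difference: |135 - 180| = 45 degrees
The angle is 45 degrees

Final answer: 45 degrees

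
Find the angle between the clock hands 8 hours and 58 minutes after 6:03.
First find the time 8 hours and 58 minutes after 6:03.
Total minutes: 6 x 60 + 3 + 8 x 60 + 58 = 901.
901 mod 720 = 181 minutes = 3:01.
Now compute the angle at 3:01:
Hour hand: 3 x 30 + 1 x 0.5 = 90.5 degrees
Minute hand: 1 x 6 = 6 degrees
Difference: |90.5 - 6| = 84.5 degrees
The angle is 84.5 degrees

Final answer: 84.5 degrees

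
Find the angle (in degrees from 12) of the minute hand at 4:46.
The minute hand moves 6 degrees per minute.
At 4:46: 46 x 6 = 276 degrees

Final answer: 276 degrees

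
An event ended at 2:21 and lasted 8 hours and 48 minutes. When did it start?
Starting time: 2:21 = 141 total minutes past 12:00
Subtracting: 8 hours and 48 minutes = 528 minutes
141 - 528 = -387 (negative, add 12 hours = 720) = 333 minutes
= 5 hours and 33 minutes past 12:00 = 5:33

Final answer: 5:33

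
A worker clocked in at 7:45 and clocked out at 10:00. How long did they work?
From 7:45 to 10:00:
(10 x 60 + 0) - (7 x 60 + 45) = 600 - 465 = 135 minutes
= 2 hours and 15 minutes

Final answer: 2 hours and 15 minutes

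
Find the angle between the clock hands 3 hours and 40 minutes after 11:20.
First find the time 3 hours and 40 minutes after 11:20.
Total minutes: 11 x 60 + 20 + 3 x 60 + 40 = 900.
900 mod 720 = 180 minutes = 3:00.
Now compute the angle at 3:00:
Hour hand: 3 x 30 + 0 x 0.5 = 90 degrees
Minute hand: 0 x 6 = 0 degrees
Difference: |90 - 0| = 90 degrees
The angle is 90 degrees

Final answer: 90 degrees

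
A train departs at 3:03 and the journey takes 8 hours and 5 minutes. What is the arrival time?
Starting time: 3:03
Adding 5 minutes to 3 minutes: 3 + 5 = 8 minutes
Adding 8 hours: 3 + 8 = 11
Final time: 11:08

Final answer: 11:08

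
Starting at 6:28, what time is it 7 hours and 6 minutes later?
Starting time: 6:28
Adding 6 minutes to 28 minutes: 28 + 6 = 34 minutes
Adding 7 hours: 6 + 7 = 13 - 12 = 1
Final time: 1:34

Final answer: 1:34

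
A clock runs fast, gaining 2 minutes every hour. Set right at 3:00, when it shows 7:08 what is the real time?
For every 60 true minutes, the faulty clock advances 62 minutes, so 1 faulty-clock minute corresponds to 60/62 true minutes.
From 3:00 to 7:08 on the faulty dial is 248 minutes.
True elapsed: 248 x 60/62 = 240 minutes = 4 hours.
True time: 3:00 + 4 hours = 7:00.

Final answer: 7:00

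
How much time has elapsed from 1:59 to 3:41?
From 1:59 to 3:41:
(3 x 60 + 41) - (1 x 60 + 59) = 221 - 119 = 102 minutes
= 1 hour and 42 minutes

Final answer: 1 hour and 42 minutes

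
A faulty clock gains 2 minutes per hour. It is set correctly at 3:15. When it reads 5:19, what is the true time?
For every 60 true minutes, the faulty clock advances 62 minutes, so 1 faulty-clock minute corresponds to 60/62 true minutes.
From 3:15 to 5:19 on the faulty dial is 124 minutes.
True elapsed: 124 x 60/62 = 120 minutes = 2 hours.
True time: 3:15 + 2 hours = 5:15.

Final answer: 5:15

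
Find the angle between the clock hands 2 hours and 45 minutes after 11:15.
First find the time 2 hours and 45 minutes after 11:15.
Total minutes: 11 x 60 + 15 + 2 x 60 + 45 = 840.
840 mod 720 = 120 minutes = 2:00.
Now compute the angle at 2:00:
Hour hand: 2 x 30 + 0 x 0.5 = 60 degrees
Minute hand: 0 x 6 = 0 degrees
Difference: |60 - 0| = 60 degrees
The angle is 60 degrees

Final answer: 60 degrees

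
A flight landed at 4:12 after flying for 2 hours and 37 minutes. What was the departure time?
Starting time: 4:12 = 252 total minutes past 12:00
Subtracting: 2 hours and 37 minutes = 157 minutes
252 - 157 = 95 minutes
= 1 hour and 35 minutes past 12:00 = 1:35

Final answer: 1:35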